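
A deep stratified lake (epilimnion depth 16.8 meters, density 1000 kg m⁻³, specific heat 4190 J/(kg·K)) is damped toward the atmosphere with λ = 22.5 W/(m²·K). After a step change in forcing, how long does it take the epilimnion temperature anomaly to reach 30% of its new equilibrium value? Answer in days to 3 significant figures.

12.9 days

Areal heat capacity C = ρ c_p D = 1000 × 4190 × 16.8 = 7.04×10^7 J/(m^2 K).
τ = C / λ = 7.04×10^7 / 22.5 = 3.13×10^6 s.
Fraction reached: 1 − e^(−t/τ) = 0.30 ⇒ t = −τ ln(1 − 0.30) = τ × 0.357.
t = 1.12×10^6 s = 12.9 days.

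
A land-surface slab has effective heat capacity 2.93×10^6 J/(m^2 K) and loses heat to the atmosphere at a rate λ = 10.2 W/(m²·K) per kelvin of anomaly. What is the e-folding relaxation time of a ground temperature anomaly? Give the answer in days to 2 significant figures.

3.3 days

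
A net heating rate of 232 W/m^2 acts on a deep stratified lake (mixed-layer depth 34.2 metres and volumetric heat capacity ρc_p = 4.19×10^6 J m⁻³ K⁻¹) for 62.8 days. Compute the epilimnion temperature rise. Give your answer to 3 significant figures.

Areal heat capacity C = ρc_p × D = 4.19×10^6 × 34.2 = 1.43×10^8 J m⁻² K⁻¹.
Net heat input Q = F Δt = 232 × (62.8 days × 86400 s/day) = 1.26×10^9 J/m².
ΔT = Q / C = 1.26×10^9 / 1.43×10^8 = 8.78 K.

8.78 K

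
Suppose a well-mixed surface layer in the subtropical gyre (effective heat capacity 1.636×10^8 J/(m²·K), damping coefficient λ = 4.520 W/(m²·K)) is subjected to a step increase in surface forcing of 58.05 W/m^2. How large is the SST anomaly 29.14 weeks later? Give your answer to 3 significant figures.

Areal heat capacity C = 1.636×10^8 J/(m²·K) (given).
τ = C / λ = 1.64×10^8 / 4.520 = 3.62×10^7 s.
Equilibrium anomaly ΔT_eq = F / λ = 58.05 / 4.520 = 12.8 K.
t = 29.14 weeks = 1.76×10^7 s, so t/τ = 0.487.
ΔT(t) = ΔT_eq (1 − e^(−t/τ)) = 12.8 × (1 − e^−0.487) = 4.95 K.

4.95 K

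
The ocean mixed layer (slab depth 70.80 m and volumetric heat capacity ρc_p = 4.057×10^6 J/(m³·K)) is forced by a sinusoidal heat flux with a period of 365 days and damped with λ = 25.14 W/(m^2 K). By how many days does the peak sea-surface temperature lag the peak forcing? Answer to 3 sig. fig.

67.2 days

Areal heat capacity C = ρc_p × D = 4.057×10^6 × 70.80 = 2.87×10^8 J m⁻² K⁻¹.
ω = 2π / 3.15×10^7 s = 1.99×10^-7 s⁻¹.
Phase lag φ = arctan(Cω/λ) = arctan(57.2/25.14) = 1.16 rad.
Time lag = φ / ω = 1.16 / 1.99×10^-7 = 5.81×10^6 s = 67.2 days.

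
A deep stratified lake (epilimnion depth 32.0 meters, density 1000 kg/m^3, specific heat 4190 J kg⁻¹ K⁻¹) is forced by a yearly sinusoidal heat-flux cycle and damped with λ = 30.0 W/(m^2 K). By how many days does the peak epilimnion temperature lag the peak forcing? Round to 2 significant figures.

42 days

Areal heat capacity C = ρ c_p D = 1000 × 4190 × 32.0 = 1.34×10^8 J/(m²·K).
ω = 2π / 3.15×10^7 s = 1.99×10^-7 s⁻¹.
Phase lag φ = arctan(Cω/λ) = arctan(26.7/30.0) = 0.728 rad.
Time lag = φ / ω = 0.728 / 1.99×10^-7 = 3.65×10^6 s = 42.3 days.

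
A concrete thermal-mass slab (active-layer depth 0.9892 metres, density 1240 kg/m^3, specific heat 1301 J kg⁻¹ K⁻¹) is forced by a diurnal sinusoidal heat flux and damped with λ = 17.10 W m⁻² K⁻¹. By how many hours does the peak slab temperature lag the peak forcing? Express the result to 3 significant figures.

Areal heat capacity C = ρ c_p D = 1240 × 1301 × 0.9892 = 1.60×10^6 J m⁻² K⁻¹.
ω = 2π / 86400 s = 7.27×10^-5 s⁻¹.
Phase lag φ = arctan(Cω/λ) = arctan(116/17.10) = 1.42 rad.
Time lag = φ / ω = 1.42 / 7.27×10^-5 = 19600 s = 5.44 hours.

5.44 hours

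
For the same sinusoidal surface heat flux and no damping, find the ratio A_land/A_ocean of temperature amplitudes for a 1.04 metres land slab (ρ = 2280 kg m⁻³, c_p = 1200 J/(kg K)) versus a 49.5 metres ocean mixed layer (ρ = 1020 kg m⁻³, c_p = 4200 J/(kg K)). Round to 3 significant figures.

74.5

C_ocean = 1020 × 4200 × 49.5 = 2.12×10^8 J/(m²·K).
C_land = 2280 × 1200 × 1.04 = 2.85×10^6 J/(m²·K).
Undamped amplitude ∝ 1/C, so A_land/A_ocean = C_ocean/C_land = 74.5.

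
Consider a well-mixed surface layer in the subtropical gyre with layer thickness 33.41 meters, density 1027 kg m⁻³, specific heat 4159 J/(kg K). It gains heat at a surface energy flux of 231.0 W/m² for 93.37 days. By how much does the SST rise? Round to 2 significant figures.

Areal heat capacity C = ρ c_p D = 1027 × 4159 × 33.41 = 1.43×10^8 J/(m²·K).
Net heat input Q = F Δt = 231.0 × (93.37 days × 86400 s/day) = 1.86×10^9 J/m².
ΔT = Q / C = 1.86×10^9 / 1.43×10^8 = 13.1 K.

13 K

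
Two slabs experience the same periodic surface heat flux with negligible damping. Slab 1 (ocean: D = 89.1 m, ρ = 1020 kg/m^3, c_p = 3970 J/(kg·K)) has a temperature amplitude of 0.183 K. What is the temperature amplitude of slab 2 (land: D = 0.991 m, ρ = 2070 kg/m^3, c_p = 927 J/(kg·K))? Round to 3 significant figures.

C_ocean = 3.61×10^8 J/(m²·K); C_land = 1.90×10^6 J/(m²·K).
A ∝ 1/C ⇒ A_land = A_ocean × C_ocean/C_land = 0.183 × 190 = 34.7 K.

34.7 K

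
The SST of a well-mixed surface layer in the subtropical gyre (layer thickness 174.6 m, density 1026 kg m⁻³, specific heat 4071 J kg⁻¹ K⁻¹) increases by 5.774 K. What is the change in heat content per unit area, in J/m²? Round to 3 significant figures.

Areal heat capacity C = ρ c_p D = 1026 × 4071 × 174.6 = 7.29×10^8 J m⁻² K⁻¹.
ΔQ = C ΔT = 7.29×10^8 × 5.774 = 4.21×10^9 J/m².

4.21×10^9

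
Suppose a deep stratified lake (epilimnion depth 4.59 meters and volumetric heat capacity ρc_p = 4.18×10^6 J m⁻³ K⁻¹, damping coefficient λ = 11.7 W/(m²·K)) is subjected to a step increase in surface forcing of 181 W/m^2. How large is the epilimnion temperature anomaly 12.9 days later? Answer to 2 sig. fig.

Areal heat capacity C = ρc_p × D = 4.18×10^6 × 4.59 = 1.92×10^7 J/(m²·K).
τ = C / λ = 1.92×10^7 / 11.7 = 1.64×10^6 s.
Equilibrium anomaly ΔT_eq = F / λ = 181 / 11.7 = 15.5 K.
t = 12.9 days = 1.11×10^6 s, so t/τ = 0.680.
ΔT(t) = ΔT_eq (1 − e^(−t/τ)) = 15.5 × (1 − e^−0.680) = 7.63 K.

7.6 K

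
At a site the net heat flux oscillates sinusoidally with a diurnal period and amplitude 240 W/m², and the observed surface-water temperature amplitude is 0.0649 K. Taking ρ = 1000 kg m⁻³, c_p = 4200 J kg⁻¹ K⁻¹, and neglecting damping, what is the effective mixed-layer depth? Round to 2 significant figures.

12 m

ω = 2π / 86400 s = 7.27×10^-5 s⁻¹.
Required C = F₀ / (A ω) = 240 / (0.0649 × 7.27×10^-5) = 5.09×10^7 J/(m²·K).
D = C / (ρ c_p) = 5.09×10^7 / (1000 × 4200) = 12.1 m.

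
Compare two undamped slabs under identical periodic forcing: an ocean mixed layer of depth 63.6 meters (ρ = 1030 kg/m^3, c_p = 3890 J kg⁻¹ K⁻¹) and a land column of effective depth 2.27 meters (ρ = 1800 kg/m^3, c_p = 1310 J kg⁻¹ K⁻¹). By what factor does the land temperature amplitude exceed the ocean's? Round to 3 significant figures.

C_ocean = 1030 × 3890 × 63.6 = 2.55×10^8 J/(m²·K).
C_land = 1800 × 1310 × 2.27 = 5.35×10^6 J/(m²·K).
Undamped amplitude ∝ 1/C, so A_land/A_ocean = C_ocean/C_land = 47.6.

47.6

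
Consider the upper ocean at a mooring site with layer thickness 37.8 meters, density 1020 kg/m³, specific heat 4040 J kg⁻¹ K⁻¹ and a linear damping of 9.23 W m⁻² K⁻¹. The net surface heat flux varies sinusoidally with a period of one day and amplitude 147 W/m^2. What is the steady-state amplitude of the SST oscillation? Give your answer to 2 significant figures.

Areal heat capacity C = ρ c_p D = 1020 × 4040 × 37.8 = 1.56×10^8 J/(m²·K).
Angular frequency ω = 2π / T = 2π / 86400 s = 7.27×10^-5 s⁻¹.
√((Cω)² + λ²) = √((11300)² + 9.23²) = 11300 W/(m²·K).
Amplitude A = F₀ / √((Cω)²+λ²) = 147 / 11300 = 0.0130 K.

0.013 K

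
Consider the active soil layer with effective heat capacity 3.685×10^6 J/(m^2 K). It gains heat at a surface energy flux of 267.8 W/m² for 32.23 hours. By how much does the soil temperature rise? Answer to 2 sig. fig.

8.4 K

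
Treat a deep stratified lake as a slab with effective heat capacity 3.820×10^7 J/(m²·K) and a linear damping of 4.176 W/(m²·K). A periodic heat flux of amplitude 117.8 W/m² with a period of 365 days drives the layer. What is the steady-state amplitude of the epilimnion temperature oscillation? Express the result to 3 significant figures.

13.6 K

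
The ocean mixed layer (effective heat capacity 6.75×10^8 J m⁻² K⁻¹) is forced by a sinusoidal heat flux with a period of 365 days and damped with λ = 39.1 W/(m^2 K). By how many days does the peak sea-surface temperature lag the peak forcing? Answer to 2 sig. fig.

75 days

Areal heat capacity C = 6.75×10^8 J m⁻² K⁻¹ (given).
ω = 2π / 3.15×10^7 s = 1.99×10^-7 s⁻¹.
Phase lag φ = arctan(Cω/λ) = arctan(134/39.1) = 1.29 rad.
Time lag = φ / ω = 1.29 / 1.99×10^-7 = 6.46×10^6 s = 74.8 days.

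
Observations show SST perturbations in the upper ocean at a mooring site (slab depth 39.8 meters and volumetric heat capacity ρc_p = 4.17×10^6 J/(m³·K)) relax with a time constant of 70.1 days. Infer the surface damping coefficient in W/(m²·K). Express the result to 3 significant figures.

Areal heat capacity C = ρc_p × D = 4.17×10^6 × 39.8 = 1.66×10^8 J/(m^2 K).
τ = 70.1 days = 6.06×10^6 s.
λ = C / τ = 1.66×10^8 / 6.06×10^6 = 27.4 W/(m²·K).

27.4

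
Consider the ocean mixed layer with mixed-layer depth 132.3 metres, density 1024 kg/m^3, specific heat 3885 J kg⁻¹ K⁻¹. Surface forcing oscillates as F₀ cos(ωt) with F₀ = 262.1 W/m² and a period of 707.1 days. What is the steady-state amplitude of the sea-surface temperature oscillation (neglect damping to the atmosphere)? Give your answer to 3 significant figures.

Areal heat capacity C = ρ c_p D = 1024 × 3885 × 132.3 = 5.26×10^8 J m⁻² K⁻¹.
Angular frequency ω = 2π / T = 2π / 6.11×10^7 s = 1.03×10^-7 s⁻¹.
Cω = 5.26×10^8 × 1.03×10^-7 = 54.1 W/(m²·K).
Amplitude A = F₀ / (Cω) = 262.1 / 54.1 = 4.84 K.

4.84 K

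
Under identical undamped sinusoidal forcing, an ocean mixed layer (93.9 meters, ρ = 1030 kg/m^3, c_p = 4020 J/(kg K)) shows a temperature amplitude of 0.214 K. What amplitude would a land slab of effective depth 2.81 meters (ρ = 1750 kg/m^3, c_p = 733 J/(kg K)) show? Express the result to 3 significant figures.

23.1 K

C_ocean = 3.89×10^8 J/(m²·K); C_land = 3.60×10^6 J/(m²·K).
A ∝ 1/C ⇒ A_land = A_ocean × C_ocean/C_land = 0.214 × 108 = 23.1 K.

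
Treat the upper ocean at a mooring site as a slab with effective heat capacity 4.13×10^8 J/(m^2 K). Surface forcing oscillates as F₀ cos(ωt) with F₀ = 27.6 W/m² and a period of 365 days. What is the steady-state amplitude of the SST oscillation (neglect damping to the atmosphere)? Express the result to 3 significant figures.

Areal heat capacity C = 4.13×10^8 J/(m^2 K) (given).
Angular frequency ω = 2π / T = 2π / 3.15×10^7 s = 1.99×10^-7 s⁻¹.
Cω = 4.13×10^8 × 1.99×10^-7 = 82.3 W/(m²·K).
Amplitude A = F₀ / (Cω) = 27.6 / 82.3 = 0.335 K.

0.335 K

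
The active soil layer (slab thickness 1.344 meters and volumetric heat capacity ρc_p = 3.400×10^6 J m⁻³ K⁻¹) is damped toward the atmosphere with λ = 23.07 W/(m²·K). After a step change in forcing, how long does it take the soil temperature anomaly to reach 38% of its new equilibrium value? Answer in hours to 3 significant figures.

Areal heat capacity C = ρc_p × D = 3.400×10^6 × 1.344 = 4.57×10^6 J/(m^2 K).
τ = C / λ = 4.57×10^6 / 23.07 = 1.98×10^5 s.
Fraction reached: 1 − e^(−t/τ) = 0.38 ⇒ t = −τ ln(1 − 0.38) = τ × 0.478.
t = 94700 s = 26.3 hours.

26.3 hours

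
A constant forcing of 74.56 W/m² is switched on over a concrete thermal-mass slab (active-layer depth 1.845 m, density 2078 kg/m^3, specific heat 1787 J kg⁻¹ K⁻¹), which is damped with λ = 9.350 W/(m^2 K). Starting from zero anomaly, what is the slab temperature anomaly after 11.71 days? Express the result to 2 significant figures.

6.0 K

Areal heat capacity C = ρ c_p D = 2078 × 1787 × 1.845 = 6.85×10^6 J m⁻² K⁻¹.
τ = C / λ = 6.85×10^6 / 9.350 = 7.33×10^5 s.
Equilibrium anomaly ΔT_eq = F / λ = 74.56 / 9.350 = 7.97 K.
t = 11.71 days = 1.01×10^6 s, so t/τ = 1.38.
ΔT(t) = ΔT_eq (1 − e^(−t/τ)) = 7.97 × (1 − e^−1.38) = 5.97 K.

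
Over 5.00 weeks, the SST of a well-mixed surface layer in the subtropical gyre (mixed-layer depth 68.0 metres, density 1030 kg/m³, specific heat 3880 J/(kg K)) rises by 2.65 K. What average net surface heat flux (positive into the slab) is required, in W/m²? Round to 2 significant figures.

240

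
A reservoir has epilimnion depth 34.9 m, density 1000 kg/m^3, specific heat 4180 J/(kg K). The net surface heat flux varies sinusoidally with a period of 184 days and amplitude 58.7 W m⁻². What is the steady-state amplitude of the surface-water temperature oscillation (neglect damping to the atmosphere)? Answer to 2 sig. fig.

1.0 K

Areal heat capacity C = ρ c_p D = 1000 × 4180 × 34.9 = 1.46×10^8 J/(m²·K).
Angular frequency ω = 2π / T = 2π / 1.59×10^7 s = 3.95×10^-7 s⁻¹.
Cω = 1.46×10^8 × 3.95×10^-7 = 57.7 W/(m²·K).
Amplitude A = F₀ / (Cω) = 58.7 / 57.7 = 1.02 K.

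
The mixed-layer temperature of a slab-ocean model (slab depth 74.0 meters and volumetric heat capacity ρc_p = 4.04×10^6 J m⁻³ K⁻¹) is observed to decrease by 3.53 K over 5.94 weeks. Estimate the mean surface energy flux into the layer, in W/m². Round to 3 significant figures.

-294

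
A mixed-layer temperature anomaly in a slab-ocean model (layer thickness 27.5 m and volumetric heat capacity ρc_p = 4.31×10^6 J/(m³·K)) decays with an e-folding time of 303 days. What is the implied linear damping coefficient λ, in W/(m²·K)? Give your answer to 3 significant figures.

4.53

Areal heat capacity C = ρc_p × D = 4.31×10^6 × 27.5 = 1.19×10^8 J/(m^2 K).
τ = 303 days = 2.62×10^7 s.
λ = C / τ = 1.19×10^8 / 2.62×10^7 = 4.53 W/(m²·K).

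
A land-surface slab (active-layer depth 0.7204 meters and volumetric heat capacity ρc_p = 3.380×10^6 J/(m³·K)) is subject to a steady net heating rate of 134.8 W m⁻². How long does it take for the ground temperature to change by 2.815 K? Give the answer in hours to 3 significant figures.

14.1 hours

Areal heat capacity C = ρc_p × D = 3.380×10^6 × 0.7204 = 2.43×10^6 J m⁻² K⁻¹.
Time required: Δt = C ΔT / F = 2.43×10^6 × 2.815 / 134.8 = 50800 s.
In hours: 50800 s / (3600 s/hour) = 14.1 hours.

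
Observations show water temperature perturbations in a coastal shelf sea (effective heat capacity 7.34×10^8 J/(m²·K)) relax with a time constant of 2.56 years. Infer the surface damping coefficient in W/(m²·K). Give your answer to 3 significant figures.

9.09

Areal heat capacity C = 7.34×10^8 J/(m²·K) (given).
τ = 2.56 years = 8.08×10^7 s.
λ = C / τ = 7.34×10^8 / 8.08×10^7 = 9.09 W/(m²·K).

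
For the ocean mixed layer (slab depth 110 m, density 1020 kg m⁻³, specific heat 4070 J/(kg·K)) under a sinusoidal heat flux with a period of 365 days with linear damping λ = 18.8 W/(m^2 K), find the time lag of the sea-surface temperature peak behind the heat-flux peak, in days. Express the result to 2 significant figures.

Areal heat capacity C = ρ c_p D = 1020 × 4070 × 110 = 4.57×10^8 J/(m²·K).
ω = 2π / 3.15×10^7 s = 1.99×10^-7 s⁻¹.
Phase lag φ = arctan(Cω/λ) = arctan(91.0/18.8) = 1.37 rad.
Time lag = φ / ω = 1.37 / 1.99×10^-7 = 6.86×10^6 s = 79.4 days.

79 days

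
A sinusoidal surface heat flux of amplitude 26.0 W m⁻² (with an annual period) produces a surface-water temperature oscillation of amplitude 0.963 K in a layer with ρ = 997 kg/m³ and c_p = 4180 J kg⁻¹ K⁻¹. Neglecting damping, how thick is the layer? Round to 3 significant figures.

ω = 2π / 3.15×10^7 s = 1.99×10^-7 s⁻¹.
Required C = F₀ / (A ω) = 26.0 / (0.963 × 1.99×10^-7) = 1.36×10^8 J/(m²·K).
D = C / (ρ c_p) = 1.36×10^8 / (997 × 4180) = 32.5 m.

32.5 m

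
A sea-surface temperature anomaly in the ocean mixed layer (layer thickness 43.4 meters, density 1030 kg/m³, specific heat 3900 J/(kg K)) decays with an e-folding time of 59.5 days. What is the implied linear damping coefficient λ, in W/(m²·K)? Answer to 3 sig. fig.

Areal heat capacity C = ρ c_p D = 1030 × 3900 × 43.4 = 1.74×10^8 J/(m^2 K).
τ = 59.5 days = 5.14×10^6 s.
λ = C / τ = 1.74×10^8 / 5.14×10^6 = 33.9 W/(m²·K).

33.9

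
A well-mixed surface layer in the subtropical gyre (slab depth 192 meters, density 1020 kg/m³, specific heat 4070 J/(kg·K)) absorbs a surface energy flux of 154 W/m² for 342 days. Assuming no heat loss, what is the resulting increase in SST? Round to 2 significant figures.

5.7 K

Areal heat capacity C = ρ c_p D = 1020 × 4070 × 192 = 7.97×10^8 J m⁻² K⁻¹.
Net heat input Q = F Δt = 154 × (342 days × 86400 s/day) = 4.55×10^9 J/m².
ΔT = Q / C = 4.55×10^9 / 7.97×10^8 = 5.71 K.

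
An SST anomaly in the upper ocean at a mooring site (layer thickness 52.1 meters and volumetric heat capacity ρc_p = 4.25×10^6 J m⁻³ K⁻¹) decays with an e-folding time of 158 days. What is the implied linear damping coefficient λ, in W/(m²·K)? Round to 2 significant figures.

16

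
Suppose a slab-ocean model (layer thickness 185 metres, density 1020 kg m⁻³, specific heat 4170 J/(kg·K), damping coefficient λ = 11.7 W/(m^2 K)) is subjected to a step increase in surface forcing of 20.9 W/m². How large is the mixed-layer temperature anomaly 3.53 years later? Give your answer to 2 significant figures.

1.4 K

Areal heat capacity C = ρ c_p D = 1020 × 4170 × 185 = 7.87×10^8 J/(m^2 K).
τ = C / λ = 7.87×10^8 / 11.7 = 6.73×10^7 s.
Equilibrium anomaly ΔT_eq = F / λ = 20.9 / 11.7 = 1.79 K.
t = 3.53 years = 1.11×10^8 s, so t/τ = 1.66.
ΔT(t) = ΔT_eq (1 − e^(−t/τ)) = 1.79 × (1 − e^−1.66) = 1.45 K.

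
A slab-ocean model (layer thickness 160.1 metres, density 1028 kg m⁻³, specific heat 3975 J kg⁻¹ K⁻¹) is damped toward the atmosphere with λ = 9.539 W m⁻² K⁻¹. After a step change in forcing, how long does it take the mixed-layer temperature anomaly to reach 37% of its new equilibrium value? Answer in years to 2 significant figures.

1.0 years

Areal heat capacity C = ρ c_p D = 1028 × 3975 × 160.1 = 6.54×10^8 J/(m²·K).
τ = C / λ = 6.54×10^8 / 9.539 = 6.86×10^7 s.
Fraction reached: 1 − e^(−t/τ) = 0.37 ⇒ t = −τ ln(1 − 0.37) = τ × 0.462.
t = 3.17×10^7 s = 1.00 years.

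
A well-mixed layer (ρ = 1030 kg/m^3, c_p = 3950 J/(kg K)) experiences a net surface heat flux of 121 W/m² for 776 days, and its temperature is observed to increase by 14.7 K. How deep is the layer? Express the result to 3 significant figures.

136 m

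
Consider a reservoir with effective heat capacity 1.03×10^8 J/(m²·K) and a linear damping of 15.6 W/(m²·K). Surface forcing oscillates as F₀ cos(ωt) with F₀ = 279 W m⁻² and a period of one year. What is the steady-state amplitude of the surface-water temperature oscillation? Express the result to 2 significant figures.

11 K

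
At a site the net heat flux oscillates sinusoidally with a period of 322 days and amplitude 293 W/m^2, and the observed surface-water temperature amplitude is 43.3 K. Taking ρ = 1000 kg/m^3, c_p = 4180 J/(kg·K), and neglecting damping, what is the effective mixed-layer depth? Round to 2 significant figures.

7.2 m

ω = 2π / 2.78×10^7 s = 2.26×10^-7 s⁻¹.
Required C = F₀ / (A ω) = 293 / (43.3 × 2.26×10^-7) = 3.00×10^7 J/(m²·K).
D = C / (ρ c_p) = 3.00×10^7 / (1000 × 4180) = 7.17 m.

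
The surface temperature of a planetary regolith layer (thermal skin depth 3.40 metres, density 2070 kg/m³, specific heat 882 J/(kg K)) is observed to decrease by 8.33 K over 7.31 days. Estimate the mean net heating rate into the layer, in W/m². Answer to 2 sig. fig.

-82

Areal heat capacity C = ρ c_p D = 2070 × 882 × 3.40 = 6.21×10^6 J/(m²·K).
Required heat per unit area: Q = C ΔT = 6.21×10^6 × -8.33 = -5.17×10^7 J/m².
Flux F = Q / Δt = -5.17×10^7 / 6.32×10^5 s = -81.9 W/m².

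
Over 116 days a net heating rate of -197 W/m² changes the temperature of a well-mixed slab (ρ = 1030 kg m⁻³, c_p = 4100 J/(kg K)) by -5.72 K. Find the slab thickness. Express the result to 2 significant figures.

Heat input Q = F Δt = -197 × 1.00×10^7 s = -1.97×10^9 J/m².
Required areal heat capacity C = Q / ΔT = 3.45×10^8 J/(m²·K).
Depth D = C / (ρ c_p) = 3.45×10^8 / (1030 × 4100) = 81.7 m.

82 m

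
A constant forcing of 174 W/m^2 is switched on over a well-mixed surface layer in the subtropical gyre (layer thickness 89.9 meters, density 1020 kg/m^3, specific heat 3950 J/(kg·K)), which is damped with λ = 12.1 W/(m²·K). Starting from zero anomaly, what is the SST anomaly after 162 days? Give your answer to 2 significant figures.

Areal heat capacity C = ρ c_p D = 1020 × 3950 × 89.9 = 3.62×10^8 J m⁻² K⁻¹.
τ = C / λ = 3.62×10^8 / 12.1 = 2.99×10^7 s.
Equilibrium anomaly ΔT_eq = F / λ = 174 / 12.1 = 14.4 K.
t = 162 days = 1.40×10^7 s, so t/τ = 0.468.
ΔT(t) = ΔT_eq (1 − e^(−t/τ)) = 14.4 × (1 − e^−0.468) = 5.37 K.

5.4 K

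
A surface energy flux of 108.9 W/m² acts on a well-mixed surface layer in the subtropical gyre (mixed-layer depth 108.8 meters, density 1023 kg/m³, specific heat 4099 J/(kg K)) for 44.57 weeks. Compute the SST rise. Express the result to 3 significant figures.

6.43 K

Areal heat capacity C = ρ c_p D = 1023 × 4099 × 108.8 = 4.56×10^8 J m⁻² K⁻¹.
Net heat input Q = F Δt = 108.9 × (44.57 weeks × 6.048×10^5 s/week) = 2.94×10^9 J/m².
ΔT = Q / C = 2.94×10^9 / 4.56×10^8 = 6.43 K.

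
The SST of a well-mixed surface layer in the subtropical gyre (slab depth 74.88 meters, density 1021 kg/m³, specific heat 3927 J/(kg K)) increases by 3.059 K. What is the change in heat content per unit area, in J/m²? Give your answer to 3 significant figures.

9.18×10^8

Areal heat capacity C = ρ c_p D = 1021 × 3927 × 74.88 = 3.00×10^8 J/(m^2 K).
ΔQ = C ΔT = 3.00×10^8 × 3.059 = 9.18×10^8 J/m².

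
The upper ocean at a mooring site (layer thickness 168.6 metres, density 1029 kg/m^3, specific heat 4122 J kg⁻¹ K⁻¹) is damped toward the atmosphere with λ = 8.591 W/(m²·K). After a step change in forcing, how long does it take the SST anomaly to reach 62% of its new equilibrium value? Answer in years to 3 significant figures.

2.55 years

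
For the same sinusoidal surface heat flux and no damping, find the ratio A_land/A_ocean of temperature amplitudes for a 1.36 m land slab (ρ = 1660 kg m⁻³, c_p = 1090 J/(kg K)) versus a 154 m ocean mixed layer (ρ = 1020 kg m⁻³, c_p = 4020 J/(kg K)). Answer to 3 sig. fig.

257

C_ocean = 1020 × 4020 × 154 = 6.31×10^8 J/(m²·K).
C_land = 1660 × 1090 × 1.36 = 2.46×10^6 J/(m²·K).
Undamped amplitude ∝ 1/C, so A_land/A_ocean = C_ocean/C_land = 257.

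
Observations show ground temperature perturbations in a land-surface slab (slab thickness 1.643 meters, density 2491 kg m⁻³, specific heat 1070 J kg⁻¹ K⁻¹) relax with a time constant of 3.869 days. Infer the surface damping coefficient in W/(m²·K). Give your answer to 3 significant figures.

13.1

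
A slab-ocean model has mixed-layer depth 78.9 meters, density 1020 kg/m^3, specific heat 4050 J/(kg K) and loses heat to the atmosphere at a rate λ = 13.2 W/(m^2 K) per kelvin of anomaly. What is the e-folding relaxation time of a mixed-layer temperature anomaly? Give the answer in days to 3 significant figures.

Areal heat capacity C = ρ c_p D = 1020 × 4050 × 78.9 = 3.26×10^8 J m⁻² K⁻¹.
Relaxation time τ = C / λ = 3.26×10^8 / 13.2 = 2.47×10^7 s.
In days: 2.47×10^7 s / (86400 s/day) = 286 days.

286 days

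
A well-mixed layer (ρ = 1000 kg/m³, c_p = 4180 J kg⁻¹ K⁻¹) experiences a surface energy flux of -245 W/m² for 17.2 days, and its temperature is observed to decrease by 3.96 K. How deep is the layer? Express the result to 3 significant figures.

22.0 m

Heat input Q = F Δt = -245 × 1.49×10^6 s = -3.64×10^8 J/m².
Required areal heat capacity C = Q / ΔT = 9.19×10^7 J/(m²·K).
Depth D = C / (ρ c_p) = 9.19×10^7 / (1000 × 4180) = 22.0 m.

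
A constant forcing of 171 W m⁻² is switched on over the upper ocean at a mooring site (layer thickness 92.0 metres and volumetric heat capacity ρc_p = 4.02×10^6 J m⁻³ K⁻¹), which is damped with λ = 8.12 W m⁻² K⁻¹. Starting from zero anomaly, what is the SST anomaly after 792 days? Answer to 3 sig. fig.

Areal heat capacity C = ρc_p × D = 4.02×10^6 × 92.0 = 3.70×10^8 J m⁻² K⁻¹.
τ = C / λ = 3.70×10^8 / 8.12 = 4.55×10^7 s.
Equilibrium anomaly ΔT_eq = F / λ = 171 / 8.12 = 21.1 K.
t = 792 days = 6.84×10^7 s, so t/τ = 1.50.
ΔT(t) = ΔT_eq (1 − e^(−t/τ)) = 21.1 × (1 − e^−1.50) = 16.4 K.

16.4 K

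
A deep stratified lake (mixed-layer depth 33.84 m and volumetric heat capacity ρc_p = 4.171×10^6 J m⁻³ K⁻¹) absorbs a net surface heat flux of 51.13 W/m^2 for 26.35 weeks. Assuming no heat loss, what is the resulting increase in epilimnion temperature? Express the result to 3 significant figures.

5.77 K

Areal heat capacity C = ρc_p × D = 4.171×10^6 × 33.84 = 1.41×10^8 J m⁻² K⁻¹.
Net heat input Q = F Δt = 51.13 × (26.35 weeks × 6.048×10^5 s/week) = 8.15×10^8 J/m².
ΔT = Q / C = 8.15×10^8 / 1.41×10^8 = 5.77 K.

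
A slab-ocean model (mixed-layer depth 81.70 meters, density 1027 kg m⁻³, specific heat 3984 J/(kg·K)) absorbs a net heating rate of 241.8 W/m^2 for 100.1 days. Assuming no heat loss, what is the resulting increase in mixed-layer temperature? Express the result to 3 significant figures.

6.26 K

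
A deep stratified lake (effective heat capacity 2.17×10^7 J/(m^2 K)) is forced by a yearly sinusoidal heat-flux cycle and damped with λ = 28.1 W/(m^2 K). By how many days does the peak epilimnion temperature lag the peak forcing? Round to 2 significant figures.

8.9 days

Areal heat capacity C = 2.17×10^7 J/(m^2 K) (given).
ω = 2π / 3.15×10^7 s = 1.99×10^-7 s⁻¹.
Phase lag φ = arctan(Cω/λ) = arctan(4.32/28.1) = 0.153 rad.
Time lag = φ / ω = 0.153 / 1.99×10^-7 = 7.66×10^5 s = 8.87 days.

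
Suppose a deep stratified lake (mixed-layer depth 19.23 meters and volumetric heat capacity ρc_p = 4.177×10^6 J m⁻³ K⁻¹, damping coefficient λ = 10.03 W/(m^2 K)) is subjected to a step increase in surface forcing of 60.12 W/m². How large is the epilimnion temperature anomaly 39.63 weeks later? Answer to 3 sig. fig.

5.69 K

Areal heat capacity C = ρc_p × D = 4.177×10^6 × 19.23 = 8.03×10^7 J/(m^2 K).
τ = C / λ = 8.03×10^7 / 10.03 = 8.01×10^6 s.
Equilibrium anomaly ΔT_eq = F / λ = 60.12 / 10.03 = 5.99 K.
t = 39.63 weeks = 2.40×10^7 s, so t/τ = 2.99.
ΔT(t) = ΔT_eq (1 − e^(−t/τ)) = 5.99 × (1 − e^−2.99) = 5.69 K.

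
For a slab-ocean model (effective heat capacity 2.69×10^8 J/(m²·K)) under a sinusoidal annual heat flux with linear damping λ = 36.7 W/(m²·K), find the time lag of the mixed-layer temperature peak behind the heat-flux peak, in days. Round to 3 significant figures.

Areal heat capacity C = 2.69×10^8 J/(m²·K) (given).
ω = 2π / 3.15×10^7 s = 1.99×10^-7 s⁻¹.
Phase lag φ = arctan(Cω/λ) = arctan(53.6/36.7) = 0.970 rad.
Time lag = φ / ω = 0.970 / 1.99×10^-7 = 4.87×10^6 s = 56.4 days.

56.4 days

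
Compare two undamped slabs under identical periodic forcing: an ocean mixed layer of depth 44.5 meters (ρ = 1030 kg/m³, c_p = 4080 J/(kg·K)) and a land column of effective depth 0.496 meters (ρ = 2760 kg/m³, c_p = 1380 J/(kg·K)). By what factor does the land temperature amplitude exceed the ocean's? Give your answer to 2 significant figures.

99

C_ocean = 1030 × 4080 × 44.5 = 1.87×10^8 J/(m²·K).
C_land = 2760 × 1380 × 0.496 = 1.89×10^6 J/(m²·K).
Undamped amplitude ∝ 1/C, so A_land/A_ocean = C_ocean/C_land = 99.0.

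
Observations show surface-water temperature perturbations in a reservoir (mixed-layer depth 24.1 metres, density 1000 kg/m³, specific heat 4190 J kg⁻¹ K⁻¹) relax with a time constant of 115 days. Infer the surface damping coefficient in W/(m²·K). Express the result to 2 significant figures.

10

Areal heat capacity C = ρ c_p D = 1000 × 4190 × 24.1 = 1.01×10^8 J/(m²·K).
τ = 115 days = 9.94×10^6 s.
λ = C / τ = 1.01×10^8 / 9.94×10^6 = 10.2 W/(m²·K).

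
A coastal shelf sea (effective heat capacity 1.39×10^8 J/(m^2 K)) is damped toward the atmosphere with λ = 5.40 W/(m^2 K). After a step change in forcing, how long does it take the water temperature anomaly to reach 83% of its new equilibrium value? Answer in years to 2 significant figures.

1.4 years

Areal heat capacity C = 1.39×10^8 J/(m^2 K) (given).
τ = C / λ = 1.39×10^8 / 5.40 = 2.57×10^7 s.
Fraction reached: 1 − e^(−t/τ) = 0.83 ⇒ t = −τ ln(1 − 0.83) = τ × 1.77.
t = 4.56×10^7 s = 1.45 years.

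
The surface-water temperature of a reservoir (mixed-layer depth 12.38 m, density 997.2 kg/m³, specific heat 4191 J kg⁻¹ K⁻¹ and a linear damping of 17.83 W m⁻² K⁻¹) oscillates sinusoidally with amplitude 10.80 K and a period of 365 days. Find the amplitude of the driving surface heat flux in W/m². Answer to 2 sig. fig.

220

Areal heat capacity C = ρ c_p D = 997.2 × 4191 × 12.38 = 5.17×10^7 J/(m²·K).
ω = 2π / 3.15×10^7 s = 1.99×10^-7 s⁻¹.
√((Cω)² + λ²) = √((10.3)² + 17.83²) = 20.6 W/(m²·K).
F₀ = A × √((Cω)²+λ²) = 10.80 × 20.6 = 222 W/m².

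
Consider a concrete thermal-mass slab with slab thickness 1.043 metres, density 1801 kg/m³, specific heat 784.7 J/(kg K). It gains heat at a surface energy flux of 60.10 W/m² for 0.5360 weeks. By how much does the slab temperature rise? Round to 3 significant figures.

13.2 K

Areal heat capacity C = ρ c_p D = 1801 × 784.7 × 1.043 = 1.47×10^6 J/(m²·K).
Net heat input Q = F Δt = 60.10 × (0.5360 weeks × 6.048×10^5 s/week) = 1.95×10^7 J/m².
ΔT = Q / C = 1.95×10^7 / 1.47×10^6 = 13.2 K.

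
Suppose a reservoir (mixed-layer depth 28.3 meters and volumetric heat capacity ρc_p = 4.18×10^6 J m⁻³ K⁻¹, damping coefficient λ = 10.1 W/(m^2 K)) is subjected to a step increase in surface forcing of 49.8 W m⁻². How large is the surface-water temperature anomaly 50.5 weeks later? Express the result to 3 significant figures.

4.57 K

Areal heat capacity C = ρc_p × D = 4.18×10^6 × 28.3 = 1.18×10^8 J/(m²·K).
τ = C / λ = 1.18×10^8 / 10.1 = 1.17×10^7 s.
Equilibrium anomaly ΔT_eq = F / λ = 49.8 / 10.1 = 4.93 K.
t = 50.5 weeks = 3.05×10^7 s, so t/τ = 2.61.
ΔT(t) = ΔT_eq (1 − e^(−t/τ)) = 4.93 × (1 − e^−2.61) = 4.57 K.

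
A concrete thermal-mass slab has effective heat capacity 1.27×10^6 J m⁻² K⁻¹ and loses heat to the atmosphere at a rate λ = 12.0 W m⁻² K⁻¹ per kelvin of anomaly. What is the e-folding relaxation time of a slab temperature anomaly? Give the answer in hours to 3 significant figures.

Areal heat capacity C = 1.27×10^6 J m⁻² K⁻¹ (given).
Relaxation time τ = C / λ = 1.27×10^6 / 12.0 = 1.06×10^5 s.
In hours: 1.06×10^5 s / (3600 s/hour) = 29.4 hours.

29.4 hours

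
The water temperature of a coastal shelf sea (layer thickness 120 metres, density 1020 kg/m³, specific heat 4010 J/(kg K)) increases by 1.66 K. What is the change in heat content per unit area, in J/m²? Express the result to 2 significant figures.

Areal heat capacity C = ρ c_p D = 1020 × 4010 × 120 = 4.91×10^8 J m⁻² K⁻¹.
ΔQ = C ΔT = 4.91×10^8 × 1.66 = 8.15×10^8 J/m².

8.1×10^8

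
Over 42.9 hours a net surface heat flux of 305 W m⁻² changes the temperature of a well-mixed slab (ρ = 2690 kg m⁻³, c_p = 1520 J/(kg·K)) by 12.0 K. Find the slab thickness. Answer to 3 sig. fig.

Heat input Q = F Δt = 305 × 1.54×10^5 s = 4.71×10^7 J/m².
Required areal heat capacity C = Q / ΔT = 3.93×10^6 J/(m²·K).
Depth D = C / (ρ c_p) = 3.93×10^6 / (2690 × 1520) = 0.960 m.

0.960 m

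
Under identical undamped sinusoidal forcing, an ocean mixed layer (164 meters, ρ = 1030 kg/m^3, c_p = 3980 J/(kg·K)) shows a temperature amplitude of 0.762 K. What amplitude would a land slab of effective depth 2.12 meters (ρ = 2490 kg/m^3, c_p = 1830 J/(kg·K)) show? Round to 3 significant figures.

C_ocean = 6.72×10^8 J/(m²·K); C_land = 9.66×10^6 J/(m²·K).
A ∝ 1/C ⇒ A_land = A_ocean × C_ocean/C_land = 0.762 × 69.6 = 53.0 K.

53.0 K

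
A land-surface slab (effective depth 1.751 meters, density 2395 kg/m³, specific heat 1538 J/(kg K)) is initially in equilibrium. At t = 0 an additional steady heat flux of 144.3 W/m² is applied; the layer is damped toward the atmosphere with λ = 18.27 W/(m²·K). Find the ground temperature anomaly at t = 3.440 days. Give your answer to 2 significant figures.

4.5 K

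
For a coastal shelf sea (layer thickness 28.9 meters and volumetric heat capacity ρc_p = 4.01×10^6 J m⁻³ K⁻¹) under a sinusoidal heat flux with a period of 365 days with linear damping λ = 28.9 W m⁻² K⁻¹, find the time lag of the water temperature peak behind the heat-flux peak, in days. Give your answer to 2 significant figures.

39 days

Areal heat capacity C = ρc_p × D = 4.01×10^6 × 28.9 = 1.16×10^8 J m⁻² K⁻¹.
ω = 2π / 3.15×10^7 s = 1.99×10^-7 s⁻¹.
Phase lag φ = arctan(Cω/λ) = arctan(23.1/28.9) = 0.674 rad.
Time lag = φ / ω = 0.674 / 1.99×10^-7 = 3.38×10^6 s = 39.2 days.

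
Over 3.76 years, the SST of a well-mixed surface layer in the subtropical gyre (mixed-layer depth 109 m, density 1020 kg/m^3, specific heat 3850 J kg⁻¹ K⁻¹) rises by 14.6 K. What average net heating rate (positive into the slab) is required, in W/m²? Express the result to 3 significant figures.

52.7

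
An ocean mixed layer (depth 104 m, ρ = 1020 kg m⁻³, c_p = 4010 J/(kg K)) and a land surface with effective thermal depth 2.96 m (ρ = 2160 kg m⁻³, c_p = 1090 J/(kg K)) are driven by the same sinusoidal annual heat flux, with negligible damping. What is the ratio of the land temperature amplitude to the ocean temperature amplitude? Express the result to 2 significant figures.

61

C_ocean = 1020 × 4010 × 104 = 4.25×10^8 J/(m²·K).
C_land = 2160 × 1090 × 2.96 = 6.97×10^6 J/(m²·K).
Undamped amplitude ∝ 1/C, so A_land/A_ocean = C_ocean/C_land = 61.0.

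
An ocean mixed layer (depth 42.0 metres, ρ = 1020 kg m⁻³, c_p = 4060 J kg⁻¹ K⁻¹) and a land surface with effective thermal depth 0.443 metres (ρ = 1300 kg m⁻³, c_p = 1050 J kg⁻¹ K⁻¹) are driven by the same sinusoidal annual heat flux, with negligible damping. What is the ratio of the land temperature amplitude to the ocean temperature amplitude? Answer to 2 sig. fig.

C_ocean = 1020 × 4060 × 42.0 = 1.74×10^8 J/(m²·K).
C_land = 1300 × 1050 × 0.443 = 6.05×10^5 J/(m²·K).
Undamped amplitude ∝ 1/C, so A_land/A_ocean = C_ocean/C_land = 288.

290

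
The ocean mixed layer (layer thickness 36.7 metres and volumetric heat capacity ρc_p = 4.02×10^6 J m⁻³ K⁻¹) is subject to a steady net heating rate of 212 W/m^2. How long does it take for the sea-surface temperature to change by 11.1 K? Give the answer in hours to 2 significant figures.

Areal heat capacity C = ρc_p × D = 4.02×10^6 × 36.7 = 1.48×10^8 J/(m^2 K).
Time required: Δt = C ΔT / F = 1.48×10^8 × 11.1 / 212 = 7.72×10^6 s.
In hours: 7.72×10^6 s / (3600 s/hour) = 2150 hours.

2100 hours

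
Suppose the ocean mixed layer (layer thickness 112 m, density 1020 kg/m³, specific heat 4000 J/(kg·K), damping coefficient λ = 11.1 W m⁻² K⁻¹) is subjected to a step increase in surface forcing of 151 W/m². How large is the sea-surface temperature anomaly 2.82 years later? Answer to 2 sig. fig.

12 K

Areal heat capacity C = ρ c_p D = 1020 × 4000 × 112 = 4.57×10^8 J/(m²·K).
τ = C / λ = 4.57×10^8 / 11.1 = 4.12×10^7 s.
Equilibrium anomaly ΔT_eq = F / λ = 151 / 11.1 = 13.6 K.
t = 2.82 years = 8.90×10^7 s, so t/τ = 2.16.
ΔT(t) = ΔT_eq (1 − e^(−t/τ)) = 13.6 × (1 − e^−2.16) = 12.0 K.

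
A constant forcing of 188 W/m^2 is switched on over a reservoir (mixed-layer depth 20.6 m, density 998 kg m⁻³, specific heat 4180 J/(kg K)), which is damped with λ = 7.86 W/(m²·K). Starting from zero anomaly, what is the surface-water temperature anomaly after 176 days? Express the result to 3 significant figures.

Areal heat capacity C = ρ c_p D = 998 × 4180 × 20.6 = 8.59×10^7 J/(m²·K).
τ = C / λ = 8.59×10^7 / 7.86 = 1.09×10^7 s.
Equilibrium anomaly ΔT_eq = F / λ = 188 / 7.86 = 23.9 K.
t = 176 days = 1.52×10^7 s, so t/τ = 1.39.
ΔT(t) = ΔT_eq (1 − e^(−t/τ)) = 23.9 × (1 − e^−1.39) = 18.0 K.

18.0 K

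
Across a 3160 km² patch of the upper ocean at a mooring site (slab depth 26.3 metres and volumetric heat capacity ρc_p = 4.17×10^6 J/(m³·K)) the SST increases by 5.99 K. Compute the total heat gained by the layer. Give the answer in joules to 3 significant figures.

2.08×10^18 J

Areal heat capacity C = ρc_p × D = 4.17×10^6 × 26.3 = 1.10×10^8 J/(m^2 K).
Heat per unit area: q = C ΔT = 1.10×10^8 × 5.99 = 6.57×10^8 J/m².
Total heat: Q = q × A = 6.57×10^8 × (3160 × 10⁶ m²) = 2.08×10^18 J.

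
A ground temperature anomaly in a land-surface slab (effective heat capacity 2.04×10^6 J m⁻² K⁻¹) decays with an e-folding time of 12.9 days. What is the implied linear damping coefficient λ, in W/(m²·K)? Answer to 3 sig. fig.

Areal heat capacity C = 2.04×10^6 J m⁻² K⁻¹ (given).
τ = 12.9 days = 1.11×10^6 s.
λ = C / τ = 2.04×10^6 / 1.11×10^6 = 1.83 W/(m²·K).

1.83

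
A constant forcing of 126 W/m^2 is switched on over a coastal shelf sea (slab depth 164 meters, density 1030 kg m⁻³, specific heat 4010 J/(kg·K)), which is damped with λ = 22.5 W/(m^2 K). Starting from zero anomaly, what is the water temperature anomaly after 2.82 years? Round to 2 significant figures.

5.3 K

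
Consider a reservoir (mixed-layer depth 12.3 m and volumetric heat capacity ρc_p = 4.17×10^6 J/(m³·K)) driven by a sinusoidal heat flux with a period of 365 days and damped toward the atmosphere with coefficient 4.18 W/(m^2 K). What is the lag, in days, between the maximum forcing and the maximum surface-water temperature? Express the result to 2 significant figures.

Areal heat capacity C = ρc_p × D = 4.17×10^6 × 12.3 = 5.13×10^7 J/(m²·K).
ω = 2π / 3.15×10^7 s = 1.99×10^-7 s⁻¹.
Phase lag φ = arctan(Cω/λ) = arctan(10.2/4.18) = 1.18 rad.
Time lag = φ / ω = 1.18 / 1.99×10^-7 = 5.94×10^6 s = 68.7 days.

69 days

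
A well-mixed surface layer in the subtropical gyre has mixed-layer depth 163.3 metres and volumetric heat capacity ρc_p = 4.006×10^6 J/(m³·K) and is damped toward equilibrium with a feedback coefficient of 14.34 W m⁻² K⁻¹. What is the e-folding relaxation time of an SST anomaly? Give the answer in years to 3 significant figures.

1.45 years

Areal heat capacity C = ρc_p × D = 4.006×10^6 × 163.3 = 6.54×10^8 J/(m^2 K).
Relaxation time τ = C / λ = 6.54×10^8 / 14.34 = 4.56×10^7 s.
In years: 4.56×10^7 s / (3.156×10^7 s/year) = 1.45 years.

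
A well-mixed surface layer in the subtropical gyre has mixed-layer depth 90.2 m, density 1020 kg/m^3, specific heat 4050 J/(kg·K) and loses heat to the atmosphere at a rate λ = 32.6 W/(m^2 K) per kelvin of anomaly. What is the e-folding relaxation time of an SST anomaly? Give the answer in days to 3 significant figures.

Areal heat capacity C = ρ c_p D = 1020 × 4050 × 90.2 = 3.73×10^8 J m⁻² K⁻¹.
Relaxation time τ = C / λ = 3.73×10^8 / 32.6 = 1.14×10^7 s.
In days: 1.14×10^7 s / (86400 s/day) = 132 days.

132 days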